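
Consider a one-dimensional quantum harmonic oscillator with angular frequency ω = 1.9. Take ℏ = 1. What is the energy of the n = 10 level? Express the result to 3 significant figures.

Using E_n = (n + ½)ℏω: E_10 = 10.5 × 1.9 = 19.95.

E = 20.0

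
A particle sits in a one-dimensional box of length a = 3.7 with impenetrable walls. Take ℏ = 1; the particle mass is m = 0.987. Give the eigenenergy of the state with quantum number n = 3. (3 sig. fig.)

The infinite-well eigenfunctions ψ_n = √(2/a) sin(nπx/a) vanish at both walls, giving E_n = n²π²ℏ²/(2ma²).
E_3 = 3² × π² / (2 × 0.987 × 3.7²) = 3.287.

E = 3.29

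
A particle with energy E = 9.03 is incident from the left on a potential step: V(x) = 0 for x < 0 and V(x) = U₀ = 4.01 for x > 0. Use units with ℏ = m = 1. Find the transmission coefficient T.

T = 0.979

The wavenumbers are k₁ = √(2mE)/ℏ = 4.250 on the left and k₂ = √(2m(E − U₀))/ℏ = 3.169 on the right.
Matching ψ and ψ′ at x = 0 gives r = (k₁ − k₂)/(k₁ + k₂), so R = r² = 0.02124 and T = 1 − R = 0.9788.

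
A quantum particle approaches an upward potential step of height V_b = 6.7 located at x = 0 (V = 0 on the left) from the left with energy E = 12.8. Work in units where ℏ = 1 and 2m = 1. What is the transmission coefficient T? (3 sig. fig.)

T = 0.966

The wavenumbers are k₁ = √(2mE)/ℏ = 3.578 on the left and k₂ = √(2m(E − V_b))/ℏ = 2.470 on the right.
Matching ψ and ψ′ at x = 0 gives r = (k₁ − k₂)/(k₁ + k₂), so R = r² = 0.03356 and T = 1 − R = 0.9664.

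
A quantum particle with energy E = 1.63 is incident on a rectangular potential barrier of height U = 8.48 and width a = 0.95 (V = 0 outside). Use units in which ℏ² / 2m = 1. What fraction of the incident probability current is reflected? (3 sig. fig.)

R = 0.983

Since E < U the interior solution is evanescent with decay constant κ = √(2m(U − E))/ℏ = 2.617.
κa = 2.486, sinh(κa) = 5.967.
The exact tunnelling result is T⁻¹ = 1 + U² sinh²(κa) / [4E(U − E)] = 58.33, so T = 0.0171.
R = 1 − T = 0.983.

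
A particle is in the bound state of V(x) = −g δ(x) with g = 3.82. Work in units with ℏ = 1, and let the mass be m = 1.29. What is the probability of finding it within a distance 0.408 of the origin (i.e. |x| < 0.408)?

The normalised bound state is ψ = √κ e^{−κ|x|} with κ = mg/ℏ² = 4.928.
P(|x| < d) = ∫_{−d}^{d} κ e^{−2κ|x|} dx = 1 − e^{−2κd} = 1 − e^{−4.021} = 0.9821.

P = 0.982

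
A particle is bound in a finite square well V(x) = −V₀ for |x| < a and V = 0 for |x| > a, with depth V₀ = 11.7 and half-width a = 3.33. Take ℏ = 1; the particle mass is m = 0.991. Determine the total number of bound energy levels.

Define the well-strength parameter z₀ = (a/ℏ)√(2mV₀) = 3.33 × √(2·0.991·11.7) = 16.04.
The even/odd transcendental equations gain one root per π/2 in z₀, giving N = 1 + ⌊2z₀/π⌋ = 1 + ⌊10.21⌋ = 11.

N = 11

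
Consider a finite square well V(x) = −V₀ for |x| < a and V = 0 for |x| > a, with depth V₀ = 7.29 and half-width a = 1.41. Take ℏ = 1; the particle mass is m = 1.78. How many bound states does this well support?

Define the well-strength parameter z₀ = (a/ℏ)√(2mV₀) = 1.41 × √(2·1.78·7.29) = 7.183.
The even/odd transcendental equations gain one root per π/2 in z₀, giving N = 1 + ⌊2z₀/π⌋ = 1 + ⌊4.573⌋ = 5.

N = 5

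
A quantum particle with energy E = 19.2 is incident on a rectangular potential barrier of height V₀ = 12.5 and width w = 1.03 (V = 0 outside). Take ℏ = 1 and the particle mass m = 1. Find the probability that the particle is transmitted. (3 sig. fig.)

Above the barrier the interior wavenumber is k₂ = √(2m(E − V₀))/ℏ = 3.661, giving phase k₂w = 3.770.
Matching at both interfaces gives T⁻¹ = 1 + V₀² sin²(k₂w) / [4E(E − V₀)] = 1.105, hence T = 0.905.

T = 0.905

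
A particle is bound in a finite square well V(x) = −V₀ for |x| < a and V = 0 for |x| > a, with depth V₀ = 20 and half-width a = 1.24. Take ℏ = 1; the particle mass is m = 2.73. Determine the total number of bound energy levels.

N = 9

Define the well-strength parameter z₀ = (a/ℏ)√(2mV₀) = 1.24 × √(2·2.73·20) = 12.96.
A new bound state (alternating even/odd) appears each time z₀ passes a multiple of π/2, so N = ⌊2z₀/π⌋ + 1 = ⌊8.249⌋ + 1 = 9.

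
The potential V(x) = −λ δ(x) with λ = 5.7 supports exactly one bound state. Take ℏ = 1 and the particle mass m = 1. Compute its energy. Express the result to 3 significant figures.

E = -16.2

The bound state is ψ(x) = √κ e^{−κ|x|}. The derivative jump ψ'(0⁺) − ψ'(0⁻) = −(2mλ/ℏ²)ψ(0) fixes κ = mλ/ℏ² = 5.700.
Then E = −ℏ²κ²/(2m) = −mλ²/(2ℏ²) = -16.25.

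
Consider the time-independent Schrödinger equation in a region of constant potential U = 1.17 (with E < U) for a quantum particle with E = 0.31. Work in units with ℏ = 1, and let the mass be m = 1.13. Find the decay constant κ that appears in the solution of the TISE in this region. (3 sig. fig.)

κ = 1.39

Since E < U the TISE in this region is ψ'' = κ²ψ with κ = √(2m(U − E))/ℏ.
κ = √(2 × 1.13 × 0.86) = 1.394.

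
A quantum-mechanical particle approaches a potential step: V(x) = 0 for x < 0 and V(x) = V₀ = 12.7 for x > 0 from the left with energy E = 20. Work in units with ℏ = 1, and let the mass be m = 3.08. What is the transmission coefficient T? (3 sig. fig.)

T = 0.939

The wavenumbers are k₁ = √(2mE)/ℏ = 11.10 on the left and k₂ = √(2m(E − V₀))/ℏ = 6.706 on the right.
Matching ψ and ψ′ at x = 0 gives r = (k₁ − k₂)/(k₁ + k₂), so R = r² = 0.06089 and T = 1 − R = 0.9391.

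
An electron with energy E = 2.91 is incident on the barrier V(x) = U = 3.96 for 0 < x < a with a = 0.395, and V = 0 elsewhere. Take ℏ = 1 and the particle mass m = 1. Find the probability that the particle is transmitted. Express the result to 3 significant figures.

Since E < U the interior solution is evanescent with decay constant κ = √(2m(U − E))/ℏ = 1.449.
κa = 0.5724, sinh(κa) = 0.6042.
Matching ψ, ψ′ at both faces gives T = [1 + U² sinh²(κa) / (4E(U − E))]⁻¹ = 1/1.468 = 0.681.

T = 0.681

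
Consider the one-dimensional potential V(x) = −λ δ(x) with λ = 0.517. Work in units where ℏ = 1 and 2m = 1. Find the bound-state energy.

E = -0.0668

The bound state is ψ(x) = √κ e^{−κ|x|}. The derivative jump ψ'(0⁺) − ψ'(0⁻) = −(2mλ/ℏ²)ψ(0) fixes κ = mλ/ℏ² = 0.2585.
Then E = −ℏ²κ²/(2m) = −mλ²/(2ℏ²) = -0.06682.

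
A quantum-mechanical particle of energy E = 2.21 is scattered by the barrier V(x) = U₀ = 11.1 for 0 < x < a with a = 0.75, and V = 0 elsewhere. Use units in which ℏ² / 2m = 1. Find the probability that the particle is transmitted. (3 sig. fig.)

Since E < U₀ the interior solution is evanescent with decay constant κ = √(2m(U₀ − E))/ℏ = 2.982.
κa = 2.236, sinh(κa) = 4.625.
Matching ψ, ψ′ at both faces gives T = [1 + U₀² sinh²(κa) / (4E(U₀ − E))]⁻¹ = 1/34.54 = 0.0289.

T = 0.0289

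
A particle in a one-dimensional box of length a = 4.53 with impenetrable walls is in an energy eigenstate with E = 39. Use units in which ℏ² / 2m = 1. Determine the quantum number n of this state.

n = 9

From E_n = n²π²ℏ²/(2ma²) invert to n = √(2ma²E)/(πℏ).
n = (4.53/π) × √(2 × 0.5 × 39) = 9.005 → n = 9.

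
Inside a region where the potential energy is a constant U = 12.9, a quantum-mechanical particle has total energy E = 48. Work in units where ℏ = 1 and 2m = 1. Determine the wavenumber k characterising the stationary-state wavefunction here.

k = 5.92

With E > U the solution is oscillatory, ψ ∝ e^{±ikx} with k = √(2m(E − U))/ℏ.
k = √(2 × 0.5 × 35.1) = 5.925.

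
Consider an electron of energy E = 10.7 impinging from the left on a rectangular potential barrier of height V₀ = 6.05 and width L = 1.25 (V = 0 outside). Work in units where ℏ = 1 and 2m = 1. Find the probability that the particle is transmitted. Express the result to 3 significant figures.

Above the barrier the interior wavenumber is k₂ = √(2m(E − V₀))/ℏ = 2.156, giving phase k₂L = 2.695.
T = [1 + V₀² sin²(k₂L) / (4E(E − V₀))]⁻¹ = 1/1.034 = 0.967.

T = 0.967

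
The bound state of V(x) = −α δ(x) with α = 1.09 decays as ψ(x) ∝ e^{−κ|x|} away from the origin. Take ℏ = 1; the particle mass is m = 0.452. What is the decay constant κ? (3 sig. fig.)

Integrating the TISE across x = 0 gives the cusp condition ψ'(0⁺) − ψ'(0⁻) = −(2mα/ℏ²)ψ(0).
With ψ ∝ e^{−κ|x|} this yields −2κ = −2mα/ℏ², so κ = mα/ℏ² = 0.4927.

κ = 0.493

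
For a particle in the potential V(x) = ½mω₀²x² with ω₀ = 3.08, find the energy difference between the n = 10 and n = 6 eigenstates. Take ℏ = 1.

E_n = ℏω₀(n + ½), so ΔE = (10 − 6) ℏω₀ = 4 × 3.08 = 12.32.

ΔE = 12.3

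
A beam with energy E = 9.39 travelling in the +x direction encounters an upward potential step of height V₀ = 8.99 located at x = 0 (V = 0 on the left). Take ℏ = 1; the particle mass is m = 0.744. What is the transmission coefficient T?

On each side the TISE gives plane waves with k = √(2m(E − V))/ℏ: k₁ = √(2·0.744·9.39) = 3.738, k₂ = √(2·0.744·0.4) = 0.7715.
Matching ψ and ψ′ at x = 0 gives r = (k₁ − k₂)/(k₁ + k₂), so R = r² = 0.4327 and T = 1 − R = 0.5673.

T = 0.567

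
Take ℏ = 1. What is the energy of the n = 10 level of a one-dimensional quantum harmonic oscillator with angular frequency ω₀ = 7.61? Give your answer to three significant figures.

Using E_n = (n + ½)ℏω₀: E_10 = 10.5 × 7.61 = 79.91.

E = 79.9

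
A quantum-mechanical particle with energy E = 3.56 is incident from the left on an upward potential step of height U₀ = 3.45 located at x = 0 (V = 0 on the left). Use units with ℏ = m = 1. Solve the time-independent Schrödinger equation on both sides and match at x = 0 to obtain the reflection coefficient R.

R = 0.491

The wavenumbers are k₁ = √(2mE)/ℏ = 2.668 on the left and k₂ = √(2m(E − U₀))/ℏ = 0.4690 on the right.
Continuity of ψ and ψ′ at the step yields the reflection amplitude r = (k₁ − k₂)/(k₁ + k₂) = 0.7010; thus R = |r|² = 0.4914, T = 0.5086.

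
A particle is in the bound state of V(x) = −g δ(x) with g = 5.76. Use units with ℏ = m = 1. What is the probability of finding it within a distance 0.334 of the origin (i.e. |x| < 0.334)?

P = 0.979

The normalised bound state is ψ = √κ e^{−κ|x|} with κ = mg/ℏ² = 5.760.
P(|x| < d) = ∫_{−d}^{d} κ e^{−2κ|x|} dx = 1 − e^{−2κd} = 1 − e^{−3.848} = 0.9787.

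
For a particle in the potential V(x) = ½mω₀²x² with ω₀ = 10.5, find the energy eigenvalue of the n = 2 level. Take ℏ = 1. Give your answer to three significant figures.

E = 26.3

The oscillator eigenvalues are E_n = ℏω₀(n + ½), so E_2 = 10.5 × 2.5 = 26.25.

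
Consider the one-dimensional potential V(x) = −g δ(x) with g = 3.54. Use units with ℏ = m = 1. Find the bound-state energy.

The bound state is ψ(x) = √κ e^{−κ|x|}. The derivative jump ψ'(0⁺) − ψ'(0⁻) = −(2mg/ℏ²)ψ(0) fixes κ = mg/ℏ² = 3.540.
Then E = −ℏ²κ²/(2m) = −mg²/(2ℏ²) = -6.266.

E = -6.27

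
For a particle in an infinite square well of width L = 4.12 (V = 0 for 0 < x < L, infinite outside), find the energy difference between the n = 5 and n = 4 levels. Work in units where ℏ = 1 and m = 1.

ΔE = 2.62

E_n = n²π²ℏ²/(2mL²), so ΔE = (5² − 4²) π²ℏ²/(2mL²).
ΔE = 9 × π² / (2 × 1 × 4.12²) = 2.616.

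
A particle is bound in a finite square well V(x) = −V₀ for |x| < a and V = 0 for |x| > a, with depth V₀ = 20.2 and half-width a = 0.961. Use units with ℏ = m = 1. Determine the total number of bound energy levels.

Define the well-strength parameter z₀ = (a/ℏ)√(2mV₀) = 0.961 × √(2·1·20.2) = 6.108.
A new bound state (alternating even/odd) appears each time z₀ passes a multiple of π/2, so N = ⌊2z₀/π⌋ + 1 = ⌊3.889⌋ + 1 = 4.

N = 4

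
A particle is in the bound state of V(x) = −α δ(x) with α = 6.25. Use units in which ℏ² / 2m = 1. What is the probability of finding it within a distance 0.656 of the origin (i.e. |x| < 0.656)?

P = 0.983

The normalised bound state is ψ = √κ e^{−κ|x|} with κ = mα/ℏ² = 3.125.
P(|x| < d) = ∫_{−d}^{d} κ e^{−2κ|x|} dx = 1 − e^{−2κd} = 1 − e^{−4.100} = 0.9834.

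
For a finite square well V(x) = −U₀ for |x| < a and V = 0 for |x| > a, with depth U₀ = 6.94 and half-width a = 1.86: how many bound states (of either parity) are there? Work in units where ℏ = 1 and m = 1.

N = 5

The dimensionless depth is z₀ = a√(2mU₀)/ℏ = 1.86 × √(13.88) = 6.930.
The even/odd transcendental equations gain one root per π/2 in z₀, giving N = 1 + ⌊2z₀/π⌋ = 1 + ⌊4.412⌋ = 5.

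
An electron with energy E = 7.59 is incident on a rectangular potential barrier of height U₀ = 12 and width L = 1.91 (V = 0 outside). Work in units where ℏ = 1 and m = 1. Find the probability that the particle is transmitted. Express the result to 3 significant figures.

T = 0.0000440

E < U₀: inside the barrier ψ ∝ e^{±κx} with κ = √(2m(U₀ − E))/ℏ = 2.970.
κL = 5.672, sinh(κL) = 145.4.
The exact tunnelling result is T⁻¹ = 1 + U₀² sinh²(κL) / [4E(U₀ − E)] = 22730, so T = 0.0000440.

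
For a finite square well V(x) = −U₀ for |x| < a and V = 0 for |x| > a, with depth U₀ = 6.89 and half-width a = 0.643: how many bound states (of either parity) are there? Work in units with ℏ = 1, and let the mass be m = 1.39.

N = 2

Define the well-strength parameter z₀ = (a/ℏ)√(2mU₀) = 0.643 × √(2·1.39·6.89) = 2.814.
The even/odd transcendental equations gain one root per π/2 in z₀, giving N = 1 + ⌊2z₀/π⌋ = 1 + ⌊1.792⌋ = 2.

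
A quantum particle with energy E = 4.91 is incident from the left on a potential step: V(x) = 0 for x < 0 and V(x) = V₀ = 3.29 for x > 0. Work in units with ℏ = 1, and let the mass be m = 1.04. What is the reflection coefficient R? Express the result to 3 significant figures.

On each side the TISE gives plane waves with k = √(2m(E − V))/ℏ: k₁ = √(2·1.04·4.91) = 3.196, k₂ = √(2·1.04·1.62) = 1.836.
Continuity of ψ and ψ′ at the step yields the reflection amplitude r = (k₁ − k₂)/(k₁ + k₂) = 0.2703; thus R = |r|² = 0.07307, T = 0.9269.

R = 0.0731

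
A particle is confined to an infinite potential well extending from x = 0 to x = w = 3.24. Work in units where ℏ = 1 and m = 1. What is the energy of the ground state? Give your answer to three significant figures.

E = 0.470

The infinite-well eigenfunctions ψ_n = √(2/w) sin(nπx/w) vanish at both walls, giving E_n = n²π²ℏ²/(2mw²).
E_1 = 1² × π² / (2 × 1 × 3.24²) = 0.4701.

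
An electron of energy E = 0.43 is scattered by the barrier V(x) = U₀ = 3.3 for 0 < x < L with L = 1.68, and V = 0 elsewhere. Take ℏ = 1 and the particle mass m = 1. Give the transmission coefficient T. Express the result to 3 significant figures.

T = 0.000579

E < U₀: inside the barrier ψ ∝ e^{±κx} with κ = √(2m(U₀ − E))/ℏ = 2.396.
κL = 4.025, sinh(κL) = 27.98.
Matching ψ, ψ′ at both faces gives T = [1 + U₀² sinh²(κL) / (4E(U₀ − E))]⁻¹ = 1/1728 = 0.000579.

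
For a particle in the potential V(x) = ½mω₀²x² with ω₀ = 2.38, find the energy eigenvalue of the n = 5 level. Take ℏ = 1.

Using E_n = (n + ½)ℏω₀: E_5 = 5.5 × 2.38 = 13.09.

E = 13.1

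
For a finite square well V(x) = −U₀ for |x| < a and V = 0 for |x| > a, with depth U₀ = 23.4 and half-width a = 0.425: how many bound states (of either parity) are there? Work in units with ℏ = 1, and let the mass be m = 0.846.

The dimensionless depth is z₀ = a√(2mU₀)/ℏ = 0.425 × √(39.59) = 2.674.
A new bound state (alternating even/odd) appears each time z₀ passes a multiple of π/2, so N = ⌊2z₀/π⌋ + 1 = ⌊1.702⌋ + 1 = 2.

N = 2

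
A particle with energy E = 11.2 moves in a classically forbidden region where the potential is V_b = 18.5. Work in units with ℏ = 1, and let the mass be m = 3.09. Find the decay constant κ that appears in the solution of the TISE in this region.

Since E < V_b the TISE in this region is ψ'' = κ²ψ with κ = √(2m(V_b − E))/ℏ.
κ = √(2 × 3.09 × 7.3) = 6.717.

κ = 6.72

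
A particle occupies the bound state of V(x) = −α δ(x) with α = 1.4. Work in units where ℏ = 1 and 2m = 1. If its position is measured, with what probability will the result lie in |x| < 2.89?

The normalised bound state is ψ = √κ e^{−κ|x|} with κ = mα/ℏ² = 0.7000.
P(|x| < d) = ∫_{−d}^{d} κ e^{−2κ|x|} dx = 1 − e^{−2κd} = 1 − e^{−4.046} = 0.9825.

P = 0.983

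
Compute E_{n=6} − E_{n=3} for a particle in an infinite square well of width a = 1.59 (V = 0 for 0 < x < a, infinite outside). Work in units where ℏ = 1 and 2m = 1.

ΔE = 105

E_n = n²π²ℏ²/(2ma²), so ΔE = (6² − 3²) π²ℏ²/(2ma²).
ΔE = 27 × π² / (2 × 0.5 × 1.59²) = 105.4.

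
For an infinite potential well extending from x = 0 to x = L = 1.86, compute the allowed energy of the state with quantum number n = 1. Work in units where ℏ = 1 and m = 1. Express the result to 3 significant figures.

E = 1.43

Requiring ψ(0) = ψ(L) = 0 quantises k = nπ/L, hence E_n = ℏ²k²/2m = n²π²ℏ²/(2mL²).
E_1 = 1² × π² / (2 × 1 × 1.86²) = 1.426.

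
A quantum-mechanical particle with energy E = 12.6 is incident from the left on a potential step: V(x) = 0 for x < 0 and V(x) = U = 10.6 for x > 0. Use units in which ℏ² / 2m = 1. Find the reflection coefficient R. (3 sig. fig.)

The wavenumbers are k₁ = √(2mE)/ℏ = 3.550 on the left and k₂ = √(2m(E − U))/ℏ = 1.414 on the right.
Continuity of ψ and ψ′ at the step yields the reflection amplitude r = (k₁ − k₂)/(k₁ + k₂) = 0.4302; thus R = |r|² = 0.1851, T = 0.8149.

R = 0.185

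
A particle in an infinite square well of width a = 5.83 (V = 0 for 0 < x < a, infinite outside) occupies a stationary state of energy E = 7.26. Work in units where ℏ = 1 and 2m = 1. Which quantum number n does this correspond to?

From E_n = n²π²ℏ²/(2ma²) invert to n = √(2ma²E)/(πℏ).
n = (5.83/π) × √(2 × 0.5 × 7.26) = 5.000 → n = 5.

n = 5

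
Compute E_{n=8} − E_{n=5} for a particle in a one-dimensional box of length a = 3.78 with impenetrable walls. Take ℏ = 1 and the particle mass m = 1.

ΔE = 13.5

E_n = n²π²ℏ²/(2ma²), so ΔE = (8² − 5²) π²ℏ²/(2ma²).
ΔE = 39 × π² / (2 × 1 × 3.78²) = 13.47.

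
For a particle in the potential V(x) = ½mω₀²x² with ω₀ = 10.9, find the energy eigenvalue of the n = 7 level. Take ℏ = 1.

Using E_n = (n + ½)ℏω₀: E_7 = 7.5 × 10.9 = 81.75.

E = 81.8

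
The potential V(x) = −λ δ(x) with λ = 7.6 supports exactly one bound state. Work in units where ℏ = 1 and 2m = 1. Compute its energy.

The bound state is ψ(x) = √κ e^{−κ|x|}. The derivative jump ψ'(0⁺) − ψ'(0⁻) = −(2mλ/ℏ²)ψ(0) fixes κ = mλ/ℏ² = 3.800.
Then E = −ℏ²κ²/(2m) = −mλ²/(2ℏ²) = -14.44.

E = -14.4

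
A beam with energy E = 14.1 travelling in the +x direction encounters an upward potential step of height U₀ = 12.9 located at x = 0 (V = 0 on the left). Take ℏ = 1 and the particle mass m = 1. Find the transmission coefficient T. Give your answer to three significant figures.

On each side the TISE gives plane waves with k = √(2m(E − V))/ℏ: k₁ = √(2·1·14.1) = 5.310, k₂ = √(2·1·1.2) = 1.549.
Continuity of ψ and ψ′ at the step yields the reflection amplitude r = (k₁ − k₂)/(k₁ + k₂) = 0.5483; thus R = |r|² = 0.3006, T = 0.6994.

T = 0.699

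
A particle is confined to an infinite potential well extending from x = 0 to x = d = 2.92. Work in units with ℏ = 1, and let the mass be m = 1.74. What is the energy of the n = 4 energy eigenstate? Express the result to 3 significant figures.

Requiring ψ(0) = ψ(d) = 0 quantises k = nπ/d, hence E_n = ℏ²k²/2m = n²π²ℏ²/(2md²).
E_4 = 4² × π² / (2 × 1.74 × 2.92²) = 5.322.

E = 5.32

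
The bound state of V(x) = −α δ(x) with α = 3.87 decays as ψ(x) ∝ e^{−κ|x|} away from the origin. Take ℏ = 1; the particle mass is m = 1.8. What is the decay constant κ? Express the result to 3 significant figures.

Integrating the TISE across x = 0 gives the cusp condition ψ'(0⁺) − ψ'(0⁻) = −(2mα/ℏ²)ψ(0).
With ψ ∝ e^{−κ|x|} this yields −2κ = −2mα/ℏ², so κ = mα/ℏ² = 6.966.

κ = 6.97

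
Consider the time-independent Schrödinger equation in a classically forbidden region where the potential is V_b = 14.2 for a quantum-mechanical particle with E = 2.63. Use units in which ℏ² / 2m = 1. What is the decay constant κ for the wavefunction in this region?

Since E < V_b the TISE in this region is ψ'' = κ²ψ with κ = √(2m(V_b − E))/ℏ.
κ = √(2 × 0.5 × 11.57) = 3.401.

κ = 3.40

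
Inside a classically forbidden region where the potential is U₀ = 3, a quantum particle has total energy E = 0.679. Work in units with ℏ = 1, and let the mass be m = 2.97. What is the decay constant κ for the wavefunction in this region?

Since E < U₀ the TISE in this region is ψ'' = κ²ψ with κ = √(2m(U₀ − E))/ℏ.
κ = √(2 × 2.97 × 2.321) = 3.713.

κ = 3.71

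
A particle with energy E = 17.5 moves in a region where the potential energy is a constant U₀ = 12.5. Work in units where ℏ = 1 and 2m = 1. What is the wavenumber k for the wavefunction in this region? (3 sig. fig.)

With E > U₀ the solution is oscillatory, ψ ∝ e^{±ikx} with k = √(2m(E − U₀))/ℏ.
k = √(2 × 0.5 × 5) = 2.236.

k = 2.24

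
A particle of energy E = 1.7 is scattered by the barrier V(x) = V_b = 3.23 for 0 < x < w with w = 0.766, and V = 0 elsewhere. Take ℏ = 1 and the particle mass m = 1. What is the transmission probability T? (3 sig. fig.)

Since E < V_b the interior solution is evanescent with decay constant κ = √(2m(V_b − E))/ℏ = 1.749.
κw = 1.340, sinh(κw) = 1.779.
Matching ψ, ψ′ at both faces gives T = [1 + V_b² sinh²(κw) / (4E(V_b − E))]⁻¹ = 1/4.172 = 0.240.

T = 0.240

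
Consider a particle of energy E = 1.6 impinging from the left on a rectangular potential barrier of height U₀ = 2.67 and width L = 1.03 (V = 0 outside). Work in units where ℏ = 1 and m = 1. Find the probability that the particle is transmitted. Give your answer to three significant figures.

T = 0.173

Since E < U₀ the interior solution is evanescent with decay constant κ = √(2m(U₀ − E))/ℏ = 1.463.
κL = 1.507, sinh(κL) = 2.145.
The exact tunnelling result is T⁻¹ = 1 + U₀² sinh²(κL) / [4E(U₀ − E)] = 5.791, so T = 0.173.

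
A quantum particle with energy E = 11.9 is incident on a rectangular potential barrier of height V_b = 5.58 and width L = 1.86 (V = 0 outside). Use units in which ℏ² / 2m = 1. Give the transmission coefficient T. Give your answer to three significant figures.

T = 0.906

E > V_b: inside the barrier k₂ = √(2m(E − V_b))/ℏ = 2.514, k₂L = 4.676.
Matching at both interfaces gives T⁻¹ = 1 + V_b² sin²(k₂L) / [4E(E − V_b)] = 1.103, hence T = 0.906.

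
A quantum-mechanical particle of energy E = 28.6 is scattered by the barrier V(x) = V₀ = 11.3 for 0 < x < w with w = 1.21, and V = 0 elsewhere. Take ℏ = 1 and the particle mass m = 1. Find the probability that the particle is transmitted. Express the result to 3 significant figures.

T = 0.966

Above the barrier the interior wavenumber is k₂ = √(2m(E − V₀))/ℏ = 5.882, giving phase k₂w = 7.117.
T = [1 + V₀² sin²(k₂w) / (4E(E − V₀))]⁻¹ = 1/1.035 = 0.966.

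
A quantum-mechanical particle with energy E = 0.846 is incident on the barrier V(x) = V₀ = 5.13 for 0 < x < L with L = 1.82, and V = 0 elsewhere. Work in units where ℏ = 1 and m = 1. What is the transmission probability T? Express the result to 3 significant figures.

E < V₀: inside the barrier ψ ∝ e^{±κx} with κ = √(2m(V₀ − E))/ℏ = 2.927.
κL = 5.327, sinh(κL) = 102.9.
The exact tunnelling result is T⁻¹ = 1 + V₀² sinh²(κL) / [4E(V₀ − E)] = 19240, so T = 0.0000520.

T = 0.0000520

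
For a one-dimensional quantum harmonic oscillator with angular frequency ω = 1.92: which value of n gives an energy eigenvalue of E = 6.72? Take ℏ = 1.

n = 3

E_n = ℏω(n + ½) ⇒ n = E/(ℏω) − ½ = 6.72/1.92 − 0.5 = 3.000 → n = 3.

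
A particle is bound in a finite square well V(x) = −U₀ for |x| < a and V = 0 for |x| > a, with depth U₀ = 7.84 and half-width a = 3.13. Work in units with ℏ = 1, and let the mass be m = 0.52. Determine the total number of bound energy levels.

N = 6

Define the well-strength parameter z₀ = (a/ℏ)√(2mU₀) = 3.13 × √(2·0.52·7.84) = 8.938.
The even/odd transcendental equations gain one root per π/2 in z₀, giving N = 1 + ⌊2z₀/π⌋ = 1 + ⌊5.690⌋ = 6.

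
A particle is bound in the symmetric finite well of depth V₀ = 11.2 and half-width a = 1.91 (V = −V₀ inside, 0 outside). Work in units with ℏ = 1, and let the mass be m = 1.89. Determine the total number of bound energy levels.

The dimensionless depth is z₀ = a√(2mV₀)/ℏ = 1.91 × √(42.34) = 12.43.
The even/odd transcendental equations gain one root per π/2 in z₀, giving N = 1 + ⌊2z₀/π⌋ = 1 + ⌊7.912⌋ = 8.

N = 8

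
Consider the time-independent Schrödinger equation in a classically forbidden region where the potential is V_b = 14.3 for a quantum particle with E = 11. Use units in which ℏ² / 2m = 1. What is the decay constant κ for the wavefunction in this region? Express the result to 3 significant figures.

κ = 1.82

Since E < V_b the TISE in this region is ψ'' = κ²ψ with κ = √(2m(V_b − E))/ℏ.
κ = √(2 × 0.5 × 3.3) = 1.817.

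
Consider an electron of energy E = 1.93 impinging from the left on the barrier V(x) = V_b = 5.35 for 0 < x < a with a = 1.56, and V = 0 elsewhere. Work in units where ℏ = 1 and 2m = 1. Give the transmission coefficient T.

T = 0.0115

E < V_b: inside the barrier ψ ∝ e^{±κx} with κ = √(2m(V_b − E))/ℏ = 1.849.
κa = 2.885, sinh(κa) = 8.923.
The exact tunnelling result is T⁻¹ = 1 + V_b² sinh²(κa) / [4E(V_b − E)] = 87.32, so T = 0.0115.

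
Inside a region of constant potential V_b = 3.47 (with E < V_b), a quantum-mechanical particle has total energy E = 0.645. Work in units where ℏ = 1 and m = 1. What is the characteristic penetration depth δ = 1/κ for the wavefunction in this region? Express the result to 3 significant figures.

δ = 0.421

Since E < V_b the TISE in this region is ψ'' = κ²ψ with κ = √(2m(V_b − E))/ℏ.
κ = √(2 × 1 × 2.825) = 2.377. The penetration depth is δ = 1/κ = 0.421.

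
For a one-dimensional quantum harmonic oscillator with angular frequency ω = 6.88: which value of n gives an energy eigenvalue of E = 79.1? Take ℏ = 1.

Invert E_n = (n + ½)ℏω: n = E/ℏω − ½ = 10.997, so n = 11.

n = 11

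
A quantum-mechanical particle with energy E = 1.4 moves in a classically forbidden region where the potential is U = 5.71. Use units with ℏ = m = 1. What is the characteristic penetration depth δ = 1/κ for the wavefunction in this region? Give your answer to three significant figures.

Since E < U the TISE in this region is ψ'' = κ²ψ with κ = √(2m(U − E))/ℏ.
κ = √(2 × 1 × 4.31) = 2.936. The penetration depth is δ = 1/κ = 0.341.

δ = 0.341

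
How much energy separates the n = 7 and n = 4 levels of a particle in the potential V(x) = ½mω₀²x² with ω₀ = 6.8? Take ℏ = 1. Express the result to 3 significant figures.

E_n = ℏω₀(n + ½), so ΔE = (7 − 4) ℏω₀ = 3 × 6.8 = 20.40.

ΔE = 20.4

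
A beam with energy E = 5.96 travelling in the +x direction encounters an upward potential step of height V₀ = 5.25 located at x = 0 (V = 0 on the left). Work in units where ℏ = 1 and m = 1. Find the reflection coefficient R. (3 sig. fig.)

The wavenumbers are k₁ = √(2mE)/ℏ = 3.453 on the left and k₂ = √(2m(E − V₀))/ℏ = 1.192 on the right.
Continuity of ψ and ψ′ at the step yields the reflection amplitude r = (k₁ − k₂)/(k₁ + k₂) = 0.4868; thus R = |r|² = 0.2370, T = 0.7630.

R = 0.237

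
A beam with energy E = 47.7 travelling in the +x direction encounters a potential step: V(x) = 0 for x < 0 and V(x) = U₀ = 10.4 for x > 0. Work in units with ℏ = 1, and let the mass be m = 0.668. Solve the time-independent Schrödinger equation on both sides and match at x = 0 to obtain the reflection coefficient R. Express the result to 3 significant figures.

R = 0.00377

The wavenumbers are k₁ = √(2mE)/ℏ = 7.983 on the left and k₂ = √(2m(E − U₀))/ℏ = 7.059 on the right.
Continuity of ψ and ψ′ at the step yields the reflection amplitude r = (k₁ − k₂)/(k₁ + k₂) = 0.06141; thus R = |r|² = 0.003771, T = 0.9962.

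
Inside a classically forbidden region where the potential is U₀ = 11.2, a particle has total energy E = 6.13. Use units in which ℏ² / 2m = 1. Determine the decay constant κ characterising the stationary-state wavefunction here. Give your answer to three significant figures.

Since E < U₀ the TISE in this region is ψ'' = κ²ψ with κ = √(2m(U₀ − E))/ℏ.
κ = √(2 × 0.5 × 5.07) = 2.252.

κ = 2.25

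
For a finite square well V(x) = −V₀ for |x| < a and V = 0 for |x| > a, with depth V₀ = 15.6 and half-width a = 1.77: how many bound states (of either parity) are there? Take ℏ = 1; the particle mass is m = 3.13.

Define the well-strength parameter z₀ = (a/ℏ)√(2mV₀) = 1.77 × √(2·3.13·15.6) = 17.49.
The even/odd transcendental equations gain one root per π/2 in z₀, giving N = 1 + ⌊2z₀/π⌋ = 1 + ⌊11.14⌋ = 12.

N = 12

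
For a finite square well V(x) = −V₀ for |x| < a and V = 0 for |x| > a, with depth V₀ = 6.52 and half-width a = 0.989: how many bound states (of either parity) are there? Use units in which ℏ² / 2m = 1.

Define the well-strength parameter z₀ = (a/ℏ)√(2mV₀) = 0.989 × √(2·0.5·6.52) = 2.525.
The even/odd transcendental equations gain one root per π/2 in z₀, giving N = 1 + ⌊2z₀/π⌋ = 1 + ⌊1.608⌋ = 2.

N = 2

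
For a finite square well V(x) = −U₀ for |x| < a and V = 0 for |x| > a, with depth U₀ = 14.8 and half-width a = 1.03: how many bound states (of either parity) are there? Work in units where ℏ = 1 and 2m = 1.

Define the well-strength parameter z₀ = (a/ℏ)√(2mU₀) = 1.03 × √(2·0.5·14.8) = 3.962.
The even/odd transcendental equations gain one root per π/2 in z₀, giving N = 1 + ⌊2z₀/π⌋ = 1 + ⌊2.523⌋ = 3.

N = 3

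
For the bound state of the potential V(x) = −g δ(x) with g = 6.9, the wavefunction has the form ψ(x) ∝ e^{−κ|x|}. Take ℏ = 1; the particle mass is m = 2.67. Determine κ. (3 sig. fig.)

Integrating the TISE across x = 0 gives the cusp condition ψ'(0⁺) − ψ'(0⁻) = −(2mg/ℏ²)ψ(0).
With ψ ∝ e^{−κ|x|} this yields −2κ = −2mg/ℏ², so κ = mg/ℏ² = 18.42.

κ = 18.4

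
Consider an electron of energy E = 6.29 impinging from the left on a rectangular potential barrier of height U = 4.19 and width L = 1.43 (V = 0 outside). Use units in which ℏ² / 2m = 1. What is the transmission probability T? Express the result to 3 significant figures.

Above the barrier the interior wavenumber is k₂ = √(2m(E − U))/ℏ = 1.449, giving phase k₂L = 2.072.
Matching at both interfaces gives T⁻¹ = 1 + U² sin²(k₂L) / [4E(E − U)] = 1.255, hence T = 0.797.

T = 0.797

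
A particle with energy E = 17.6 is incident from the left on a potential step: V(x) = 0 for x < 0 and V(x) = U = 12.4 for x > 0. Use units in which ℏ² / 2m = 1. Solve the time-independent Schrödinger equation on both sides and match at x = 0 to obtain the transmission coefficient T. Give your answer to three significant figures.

T = 0.913

On each side the TISE gives plane waves with k = √(2m(E − V))/ℏ: k₁ = √(2·½·17.6) = 4.195, k₂ = √(2·½·5.2) = 2.280.
Continuity of ψ and ψ′ at the step yields the reflection amplitude r = (k₁ − k₂)/(k₁ + k₂) = 0.2957; thus R = |r|² = 0.08744, T = 0.9126.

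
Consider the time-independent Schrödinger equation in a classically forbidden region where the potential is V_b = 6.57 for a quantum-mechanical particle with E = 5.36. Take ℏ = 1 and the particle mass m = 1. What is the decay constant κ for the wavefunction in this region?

κ = 1.56

Since E < V_b the TISE in this region is ψ'' = κ²ψ with κ = √(2m(V_b − E))/ℏ.
κ = √(2 × 1 × 1.21) = 1.556.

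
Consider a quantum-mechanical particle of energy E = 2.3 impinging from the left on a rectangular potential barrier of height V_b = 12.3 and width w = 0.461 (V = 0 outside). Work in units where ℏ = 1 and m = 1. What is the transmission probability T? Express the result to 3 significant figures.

T = 0.0391

Since E < V_b the interior solution is evanescent with decay constant κ = √(2m(V_b − E))/ℏ = 4.472.
κw = 2.062, sinh(κw) = 3.866.
The exact tunnelling result is T⁻¹ = 1 + V_b² sinh²(κw) / [4E(V_b − E)] = 25.58, so T = 0.0391.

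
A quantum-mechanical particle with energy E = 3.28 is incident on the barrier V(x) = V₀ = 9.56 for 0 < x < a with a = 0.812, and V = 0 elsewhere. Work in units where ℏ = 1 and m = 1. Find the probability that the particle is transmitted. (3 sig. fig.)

Since E < V₀ the interior solution is evanescent with decay constant κ = √(2m(V₀ − E))/ℏ = 3.544.
κa = 2.878, sinh(κa) = 8.859.
The exact tunnelling result is T⁻¹ = 1 + V₀² sinh²(κa) / [4E(V₀ − E)] = 88.05, so T = 0.0114.

T = 0.0114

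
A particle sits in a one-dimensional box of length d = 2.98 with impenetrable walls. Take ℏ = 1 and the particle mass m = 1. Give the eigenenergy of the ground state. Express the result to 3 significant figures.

E = 0.556

Requiring ψ(0) = ψ(d) = 0 quantises k = nπ/d, hence E_n = ℏ²k²/2m = n²π²ℏ²/(2md²).
E_1 = 1² × π² / (2 × 1 × 2.98²) = 0.5557.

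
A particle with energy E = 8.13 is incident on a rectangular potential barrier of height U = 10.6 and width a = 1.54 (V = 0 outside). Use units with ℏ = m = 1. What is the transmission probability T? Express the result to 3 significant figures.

T = 0.00304

E < U: inside the barrier ψ ∝ e^{±κx} with κ = √(2m(U − E))/ℏ = 2.223.
κa = 3.423, sinh(κa) = 15.31.
The exact tunnelling result is T⁻¹ = 1 + U² sinh²(κa) / [4E(U − E)] = 328.9, so T = 0.00304.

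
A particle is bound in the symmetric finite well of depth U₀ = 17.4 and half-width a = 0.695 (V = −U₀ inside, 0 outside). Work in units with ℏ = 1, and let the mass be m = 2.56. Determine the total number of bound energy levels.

N = 5

The dimensionless depth is z₀ = a√(2mU₀)/ℏ = 0.695 × √(89.09) = 6.560.
The even/odd transcendental equations gain one root per π/2 in z₀, giving N = 1 + ⌊2z₀/π⌋ = 1 + ⌊4.176⌋ = 5.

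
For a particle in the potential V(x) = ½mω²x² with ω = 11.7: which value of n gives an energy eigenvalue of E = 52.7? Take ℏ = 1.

n = 4

Invert E_n = (n + ½)ℏω: n = E/ℏω − ½ = 4.004, so n = 4.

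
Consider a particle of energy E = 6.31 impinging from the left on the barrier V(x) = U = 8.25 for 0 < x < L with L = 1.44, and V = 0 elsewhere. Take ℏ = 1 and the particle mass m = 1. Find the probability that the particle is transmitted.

E < U: inside the barrier ψ ∝ e^{±κx} with κ = √(2m(U − E))/ℏ = 1.970.
κL = 2.836, sinh(κL) = 8.498.
The exact tunnelling result is T⁻¹ = 1 + U² sinh²(κL) / [4E(U − E)] = 101.4, so T = 0.00986.

T = 0.00986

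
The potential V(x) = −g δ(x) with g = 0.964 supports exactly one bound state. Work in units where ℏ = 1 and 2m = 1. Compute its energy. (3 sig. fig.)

E = -0.232

The bound state is ψ(x) = √κ e^{−κ|x|}. The derivative jump ψ'(0⁺) − ψ'(0⁻) = −(2mg/ℏ²)ψ(0) fixes κ = mg/ℏ² = 0.4820.
Then E = −ℏ²κ²/(2m) = −mg²/(2ℏ²) = -0.2323.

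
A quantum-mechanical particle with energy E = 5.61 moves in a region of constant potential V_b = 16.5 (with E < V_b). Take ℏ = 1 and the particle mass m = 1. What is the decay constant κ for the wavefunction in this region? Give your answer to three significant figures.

Since E < V_b the TISE in this region is ψ'' = κ²ψ with κ = √(2m(V_b − E))/ℏ.
κ = √(2 × 1 × 10.89) = 4.667.

κ = 4.67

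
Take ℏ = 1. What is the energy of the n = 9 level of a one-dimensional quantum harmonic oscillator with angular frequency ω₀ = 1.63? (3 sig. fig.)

E = 15.5

Using E_n = (n + ½)ℏω₀: E_9 = 9.5 × 1.63 = 15.49.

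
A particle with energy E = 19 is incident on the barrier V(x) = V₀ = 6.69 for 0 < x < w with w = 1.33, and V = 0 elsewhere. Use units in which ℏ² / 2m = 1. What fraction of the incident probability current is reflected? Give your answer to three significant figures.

R = 0.0456

Above the barrier the interior wavenumber is k₂ = √(2m(E − V₀))/ℏ = 3.509, giving phase k₂w = 4.666.
Matching at both interfaces gives T⁻¹ = 1 + V₀² sin²(k₂w) / [4E(E − V₀)] = 1.048, hence T = 0.954.
R = 1 − T = 0.0456.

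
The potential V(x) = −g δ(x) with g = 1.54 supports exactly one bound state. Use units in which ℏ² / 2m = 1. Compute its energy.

E = -0.593

The bound state is ψ(x) = √κ e^{−κ|x|}. The derivative jump ψ'(0⁺) − ψ'(0⁻) = −(2mg/ℏ²)ψ(0) fixes κ = mg/ℏ² = 0.7700.
Then E = −ℏ²κ²/(2m) = −mg²/(2ℏ²) = -0.5929.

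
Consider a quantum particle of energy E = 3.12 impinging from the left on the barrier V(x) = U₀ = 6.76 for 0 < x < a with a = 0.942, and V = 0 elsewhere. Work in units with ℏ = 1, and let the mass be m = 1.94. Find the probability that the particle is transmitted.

T = 0.00334

E < U₀: inside the barrier ψ ∝ e^{±κx} with κ = √(2m(U₀ − E))/ℏ = 3.758.
κa = 3.540, sinh(κa) = 17.22.
Matching ψ, ψ′ at both faces gives T = [1 + U₀² sinh²(κa) / (4E(U₀ − E))]⁻¹ = 1/299.3 = 0.00334.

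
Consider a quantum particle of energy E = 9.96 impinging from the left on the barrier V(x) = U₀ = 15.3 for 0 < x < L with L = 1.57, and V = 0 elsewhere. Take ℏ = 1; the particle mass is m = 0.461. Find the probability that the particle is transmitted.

T = 0.00342

E < U₀: inside the barrier ψ ∝ e^{±κx} with κ = √(2m(U₀ − E))/ℏ = 2.219.
κL = 3.484, sinh(κL) = 16.27.
Matching ψ, ψ′ at both faces gives T = [1 + U₀² sinh²(κL) / (4E(U₀ − E))]⁻¹ = 1/292.4 = 0.00342.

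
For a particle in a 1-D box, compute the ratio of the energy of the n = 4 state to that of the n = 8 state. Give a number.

E_n = n²π²ℏ²/(2mL²) so the ratio is n₂²/n₁² = 16/64 = 0.25.

0.25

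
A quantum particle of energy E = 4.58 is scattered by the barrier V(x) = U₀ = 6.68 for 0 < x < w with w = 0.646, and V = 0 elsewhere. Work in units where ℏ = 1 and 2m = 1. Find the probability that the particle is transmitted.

T = 0.425

Since E < U₀ the interior solution is evanescent with decay constant κ = √(2m(U₀ − E))/ℏ = 1.449.
κw = 0.9361, sinh(κw) = 1.079.
The exact tunnelling result is T⁻¹ = 1 + U₀² sinh²(κw) / [4E(U₀ − E)] = 2.350, so T = 0.425.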